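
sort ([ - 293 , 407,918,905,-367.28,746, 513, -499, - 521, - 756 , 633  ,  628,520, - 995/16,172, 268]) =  [ - 756, - 521, - 499, - 367.28, - 293,-995/16, 172,268,407, 513,520, 628 , 633, 746, 905,918 ] 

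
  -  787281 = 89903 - 877184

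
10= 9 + 1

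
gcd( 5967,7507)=1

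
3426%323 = 196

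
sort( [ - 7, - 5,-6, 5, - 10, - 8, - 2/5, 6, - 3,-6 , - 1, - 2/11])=[  -  10, - 8, - 7 , - 6, -6, - 5, - 3,  -  1,-2/5, - 2/11,5, 6]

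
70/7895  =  14/1579 = 0.01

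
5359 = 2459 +2900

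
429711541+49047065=478758606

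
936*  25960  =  24298560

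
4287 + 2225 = 6512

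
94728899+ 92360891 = 187089790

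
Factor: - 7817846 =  - 2^1* 743^1 * 5261^1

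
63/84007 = 9/12001  =  0.00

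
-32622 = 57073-89695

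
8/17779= 8/17779 = 0.00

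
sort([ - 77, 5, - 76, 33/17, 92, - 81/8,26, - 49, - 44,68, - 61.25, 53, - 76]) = [-77,-76,-76, - 61.25, - 49,-44, - 81/8 , 33/17, 5, 26, 53  ,  68 , 92 ] 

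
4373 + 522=4895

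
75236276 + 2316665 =77552941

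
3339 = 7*477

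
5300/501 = 5300/501 = 10.58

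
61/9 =6+7/9 = 6.78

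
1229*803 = 986887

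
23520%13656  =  9864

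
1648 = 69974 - 68326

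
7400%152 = 104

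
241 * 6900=1662900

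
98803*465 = 45943395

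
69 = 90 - 21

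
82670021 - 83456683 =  - 786662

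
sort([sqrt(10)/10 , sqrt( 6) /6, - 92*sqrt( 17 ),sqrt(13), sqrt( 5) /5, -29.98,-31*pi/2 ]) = [-92*sqrt(17 ), -31 * pi/2,-29.98,sqrt(10 ) /10,sqrt(6 )/6, sqrt(5 ) /5, sqrt(13) ] 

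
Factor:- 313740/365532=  - 315/367 = -3^2*5^1 *7^1 *367^(-1 ) 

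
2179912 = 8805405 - 6625493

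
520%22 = 14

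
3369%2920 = 449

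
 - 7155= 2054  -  9209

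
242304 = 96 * 2524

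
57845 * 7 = 404915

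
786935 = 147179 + 639756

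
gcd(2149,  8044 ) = 1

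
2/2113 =2/2113= 0.00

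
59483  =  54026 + 5457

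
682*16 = 10912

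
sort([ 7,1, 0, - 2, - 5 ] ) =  [ - 5, - 2,0, 1,  7 ]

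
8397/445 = 8397/445 = 18.87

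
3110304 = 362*8592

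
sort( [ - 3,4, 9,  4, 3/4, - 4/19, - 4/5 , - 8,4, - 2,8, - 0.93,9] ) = [-8,  -  3, - 2, - 0.93, - 4/5, - 4/19,3/4,4, 4,4, 8, 9, 9 ] 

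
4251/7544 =4251/7544 = 0.56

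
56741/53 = 56741/53 = 1070.58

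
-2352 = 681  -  3033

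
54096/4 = 13524= 13524.00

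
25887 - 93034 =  - 67147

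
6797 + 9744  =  16541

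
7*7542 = 52794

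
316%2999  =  316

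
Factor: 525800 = 2^3*5^2*11^1 * 239^1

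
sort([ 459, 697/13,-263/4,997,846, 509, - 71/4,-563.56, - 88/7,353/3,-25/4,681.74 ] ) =[-563.56, - 263/4, - 71/4, - 88/7,-25/4,697/13 , 353/3, 459,509,681.74,846, 997]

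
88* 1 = 88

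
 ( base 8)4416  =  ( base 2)100100001110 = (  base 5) 33233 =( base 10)2318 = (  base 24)40e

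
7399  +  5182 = 12581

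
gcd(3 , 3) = 3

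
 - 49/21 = - 7/3=- 2.33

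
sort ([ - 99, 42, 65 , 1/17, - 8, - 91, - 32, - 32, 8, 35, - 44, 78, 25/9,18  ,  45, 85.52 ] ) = [-99, - 91, - 44, - 32,  -  32, - 8, 1/17,25/9, 8,18, 35, 42, 45,65, 78,85.52 ]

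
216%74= 68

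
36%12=0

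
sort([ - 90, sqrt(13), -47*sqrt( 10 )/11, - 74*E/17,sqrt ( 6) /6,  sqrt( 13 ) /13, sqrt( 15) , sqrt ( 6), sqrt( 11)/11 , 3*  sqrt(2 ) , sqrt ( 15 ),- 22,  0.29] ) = [ - 90, - 22 , - 47*sqrt ( 10)/11, - 74*E/17, sqrt(13)/13,0.29,sqrt(11)/11,sqrt(6)/6, sqrt(6) , sqrt( 13), sqrt(15), sqrt ( 15 ), 3*sqrt (2 )] 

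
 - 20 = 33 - 53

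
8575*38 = 325850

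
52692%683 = 101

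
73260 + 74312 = 147572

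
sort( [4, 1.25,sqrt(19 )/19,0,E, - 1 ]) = [ -1,0, sqrt(19 ) /19, 1.25 , E,4 ]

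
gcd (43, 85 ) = 1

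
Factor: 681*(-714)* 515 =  - 2^1*3^2*5^1  *  7^1*17^1*103^1 * 227^1  =  - 250410510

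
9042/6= 1507 = 1507.00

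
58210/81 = 58210/81 = 718.64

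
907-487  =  420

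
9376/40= 234 + 2/5= 234.40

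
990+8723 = 9713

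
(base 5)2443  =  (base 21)hg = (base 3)111211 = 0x175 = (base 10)373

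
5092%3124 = 1968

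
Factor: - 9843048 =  - 2^3*3^2 *136709^1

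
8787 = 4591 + 4196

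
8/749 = 8/749 = 0.01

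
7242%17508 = 7242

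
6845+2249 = 9094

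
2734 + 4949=7683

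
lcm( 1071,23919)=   71757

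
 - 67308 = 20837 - 88145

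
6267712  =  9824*638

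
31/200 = 31/200 = 0.15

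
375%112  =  39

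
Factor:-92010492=-2^2*3^5*7^1*13523^1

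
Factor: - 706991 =  -  29^1*24379^1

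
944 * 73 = 68912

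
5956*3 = 17868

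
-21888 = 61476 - 83364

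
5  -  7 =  - 2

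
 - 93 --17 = -76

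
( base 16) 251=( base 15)298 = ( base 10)593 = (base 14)305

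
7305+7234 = 14539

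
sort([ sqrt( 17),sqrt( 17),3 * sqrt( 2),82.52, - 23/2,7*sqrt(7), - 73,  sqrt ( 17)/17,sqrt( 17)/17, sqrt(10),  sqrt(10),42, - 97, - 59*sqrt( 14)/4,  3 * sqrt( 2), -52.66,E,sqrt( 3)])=[  -  97, - 73, - 59 * sqrt(14 ) /4, - 52.66, - 23/2,sqrt( 17 )/17,sqrt( 17)/17,sqrt( 3),E , sqrt( 10), sqrt( 10 ), sqrt(17),  sqrt( 17), 3*sqrt(2), 3*sqrt(2), 7*sqrt(7),42,82.52]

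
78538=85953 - 7415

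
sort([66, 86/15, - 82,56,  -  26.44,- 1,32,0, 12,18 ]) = [ - 82 , - 26.44,-1,  0 , 86/15,12,18, 32, 56,66]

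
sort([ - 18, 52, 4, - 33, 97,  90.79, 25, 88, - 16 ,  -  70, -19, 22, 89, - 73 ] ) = [ - 73, - 70, - 33, - 19,  -  18, - 16, 4, 22,  25, 52, 88,89,90.79 , 97]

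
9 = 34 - 25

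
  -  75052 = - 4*18763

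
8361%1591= 406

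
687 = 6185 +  - 5498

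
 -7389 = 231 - 7620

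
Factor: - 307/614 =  - 2^( - 1 ) = - 1/2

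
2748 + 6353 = 9101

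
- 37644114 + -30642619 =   -  68286733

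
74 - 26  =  48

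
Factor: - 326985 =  -3^1 * 5^1 * 21799^1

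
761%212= 125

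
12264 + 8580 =20844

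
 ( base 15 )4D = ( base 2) 1001001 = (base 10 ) 73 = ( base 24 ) 31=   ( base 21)3a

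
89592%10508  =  5528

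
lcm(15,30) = 30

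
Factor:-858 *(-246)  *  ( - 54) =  - 2^3*3^5*11^1* 13^1*41^1 = - 11397672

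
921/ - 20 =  - 47 + 19/20=- 46.05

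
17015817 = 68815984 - 51800167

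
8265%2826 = 2613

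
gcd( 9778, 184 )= 2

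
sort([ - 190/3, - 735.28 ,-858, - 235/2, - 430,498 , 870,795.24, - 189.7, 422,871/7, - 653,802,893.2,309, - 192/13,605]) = [ - 858, - 735.28, - 653, - 430, - 189.7,  -  235/2, - 190/3, - 192/13, 871/7,309,  422,498,605,795.24,802,870,893.2 ] 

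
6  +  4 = 10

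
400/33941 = 400/33941= 0.01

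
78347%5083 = 2102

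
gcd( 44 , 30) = 2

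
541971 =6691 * 81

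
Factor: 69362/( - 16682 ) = - 79/19 = - 19^( - 1 )*79^1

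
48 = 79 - 31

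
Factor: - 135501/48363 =-961/343 = - 7^( - 3)*31^2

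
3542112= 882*4016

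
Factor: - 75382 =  - 2^1* 37691^1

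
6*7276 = 43656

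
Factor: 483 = 3^1*7^1*23^1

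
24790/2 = 12395 = 12395.00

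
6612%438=42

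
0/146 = 0 = 0.00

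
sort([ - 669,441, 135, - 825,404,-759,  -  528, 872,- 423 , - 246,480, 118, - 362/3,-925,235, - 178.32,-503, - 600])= [-925,-825,- 759, - 669, - 600,-528, -503, - 423, -246, - 178.32,-362/3,118,135,  235,404,441, 480 , 872]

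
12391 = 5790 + 6601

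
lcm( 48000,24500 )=2352000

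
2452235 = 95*25813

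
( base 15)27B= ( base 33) h5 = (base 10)566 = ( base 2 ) 1000110110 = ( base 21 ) 15k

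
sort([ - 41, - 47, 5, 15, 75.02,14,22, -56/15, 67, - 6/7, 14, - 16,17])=[ - 47,  -  41,  -  16 , - 56/15,-6/7,5, 14,14,15, 17, 22,67,75.02 ]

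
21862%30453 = 21862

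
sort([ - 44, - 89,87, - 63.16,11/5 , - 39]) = [ - 89,-63.16, - 44 , - 39, 11/5 , 87]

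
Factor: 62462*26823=1675418226 =2^1*3^1 *8941^1 * 31231^1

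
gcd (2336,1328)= 16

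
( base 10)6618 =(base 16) 19DA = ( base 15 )1E63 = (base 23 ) CBH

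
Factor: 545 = 5^1*109^1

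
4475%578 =429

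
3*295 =885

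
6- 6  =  0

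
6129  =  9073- 2944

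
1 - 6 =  - 5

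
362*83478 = 30219036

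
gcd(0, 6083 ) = 6083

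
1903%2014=1903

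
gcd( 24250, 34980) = 10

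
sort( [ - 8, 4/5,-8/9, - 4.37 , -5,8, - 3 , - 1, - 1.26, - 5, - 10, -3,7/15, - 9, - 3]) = [ - 10,  -  9, - 8, - 5, - 5, - 4.37, - 3, - 3, - 3, - 1.26, - 1, - 8/9,7/15,4/5,8] 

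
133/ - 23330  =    -  133/23330 = - 0.01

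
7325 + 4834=12159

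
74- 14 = 60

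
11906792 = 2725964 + 9180828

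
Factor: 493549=7^1*70507^1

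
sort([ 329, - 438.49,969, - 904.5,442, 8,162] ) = [ - 904.5, - 438.49,8,162,329, 442,969] 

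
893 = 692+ 201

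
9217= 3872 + 5345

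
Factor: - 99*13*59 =-75933 =- 3^2*11^1*13^1 * 59^1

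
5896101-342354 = 5553747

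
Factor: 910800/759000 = 2^1*3^1*5^( - 1)= 6/5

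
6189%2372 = 1445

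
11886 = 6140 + 5746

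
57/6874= 57/6874 = 0.01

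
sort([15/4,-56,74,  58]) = [ - 56,15/4, 58, 74 ] 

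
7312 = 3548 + 3764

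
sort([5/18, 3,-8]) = [ - 8,5/18, 3] 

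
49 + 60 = 109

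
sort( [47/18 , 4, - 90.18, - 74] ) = [ - 90.18, - 74, 47/18,4] 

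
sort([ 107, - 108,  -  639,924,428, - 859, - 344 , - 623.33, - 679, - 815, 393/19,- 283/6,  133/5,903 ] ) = [ - 859, - 815, - 679, - 639, - 623.33, - 344 ,  -  108, - 283/6,393/19,  133/5, 107,428,903, 924 ] 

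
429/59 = 429/59 = 7.27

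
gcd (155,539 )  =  1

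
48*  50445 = 2421360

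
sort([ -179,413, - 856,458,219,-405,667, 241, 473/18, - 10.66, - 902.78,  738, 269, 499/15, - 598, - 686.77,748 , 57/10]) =[ - 902.78, - 856,-686.77, - 598, -405, - 179,-10.66,57/10,  473/18,499/15,219, 241 , 269, 413 , 458, 667,738,748 ] 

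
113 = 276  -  163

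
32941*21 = 691761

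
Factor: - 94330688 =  - 2^6*17^1 * 277^1*313^1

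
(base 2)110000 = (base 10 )48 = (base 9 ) 53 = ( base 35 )1d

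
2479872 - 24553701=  - 22073829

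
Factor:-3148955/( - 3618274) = 2^( - 1)*5^1* 11^( - 1)*163^ ( - 1 )*389^1*1009^(-1)*1619^1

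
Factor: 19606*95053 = 1863609118 = 2^1*7^1*37^1*367^1*9803^1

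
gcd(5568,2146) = 58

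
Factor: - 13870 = -2^1*5^1*19^1*73^1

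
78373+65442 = 143815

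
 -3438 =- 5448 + 2010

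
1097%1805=1097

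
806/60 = 403/30=13.43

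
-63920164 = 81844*( - 781 )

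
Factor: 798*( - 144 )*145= - 16662240 = - 2^5*3^3*5^1*7^1*19^1*29^1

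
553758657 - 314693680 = 239064977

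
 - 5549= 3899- 9448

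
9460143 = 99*95557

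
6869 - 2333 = 4536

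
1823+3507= 5330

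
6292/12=1573/3 = 524.33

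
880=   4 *220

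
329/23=329/23=14.30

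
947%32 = 19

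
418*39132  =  16357176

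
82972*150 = 12445800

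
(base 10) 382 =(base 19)112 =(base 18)134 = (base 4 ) 11332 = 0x17e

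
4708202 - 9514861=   -  4806659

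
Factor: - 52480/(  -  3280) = 16= 2^4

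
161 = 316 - 155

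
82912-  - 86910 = 169822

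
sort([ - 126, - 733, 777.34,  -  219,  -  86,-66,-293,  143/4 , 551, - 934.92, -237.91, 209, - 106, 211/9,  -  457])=[ - 934.92, - 733, - 457 ,- 293,  -  237.91, - 219, - 126, - 106,  -  86, - 66, 211/9,143/4, 209,  551, 777.34 ] 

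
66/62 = 33/31 = 1.06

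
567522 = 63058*9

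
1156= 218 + 938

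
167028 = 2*83514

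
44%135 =44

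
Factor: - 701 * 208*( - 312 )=45492096 =2^7* 3^1*13^2*701^1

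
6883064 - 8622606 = - 1739542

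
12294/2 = 6147 = 6147.00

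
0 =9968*0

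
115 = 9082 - 8967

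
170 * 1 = 170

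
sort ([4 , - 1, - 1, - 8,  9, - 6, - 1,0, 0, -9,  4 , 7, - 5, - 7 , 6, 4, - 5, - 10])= [ - 10, - 9 , - 8, - 7, - 6, - 5, - 5, - 1,  -  1, - 1,  0,  0,4, 4,4, 6,7,9]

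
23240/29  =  801+11/29 =801.38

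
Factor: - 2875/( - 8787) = 3^(  -  1) *5^3*23^1*29^(-1)*101^( - 1)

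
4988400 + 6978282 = 11966682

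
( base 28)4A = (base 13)95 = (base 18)6E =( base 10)122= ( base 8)172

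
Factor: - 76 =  - 2^2 * 19^1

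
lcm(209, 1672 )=1672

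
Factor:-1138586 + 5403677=3^2*473899^1 = 4265091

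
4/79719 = 4/79719  =  0.00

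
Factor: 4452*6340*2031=57326356080  =  2^4*3^2 * 5^1*7^1*53^1* 317^1*  677^1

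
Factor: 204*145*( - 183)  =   - 5413140 = -  2^2*3^2*5^1*17^1*29^1*61^1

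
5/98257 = 5/98257 =0.00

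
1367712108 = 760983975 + 606728133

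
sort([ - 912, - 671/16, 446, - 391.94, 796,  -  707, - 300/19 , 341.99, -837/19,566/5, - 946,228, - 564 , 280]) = [ - 946, - 912, - 707, - 564  ,-391.94, - 837/19, - 671/16, - 300/19,566/5, 228, 280,  341.99,  446, 796] 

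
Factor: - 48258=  - 2^1*3^2*7^1*383^1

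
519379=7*74197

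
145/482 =145/482 = 0.30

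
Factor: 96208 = 2^4*7^1*859^1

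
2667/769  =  3+360/769 = 3.47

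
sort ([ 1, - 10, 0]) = [ - 10, 0,1 ] 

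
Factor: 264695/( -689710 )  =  -2^( - 1)*7^(-1) * 59^(  -  1 )*317^1  =  - 317/826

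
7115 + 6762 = 13877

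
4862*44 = 213928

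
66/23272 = 33/11636=0.00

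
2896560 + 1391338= 4287898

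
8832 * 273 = 2411136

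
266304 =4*66576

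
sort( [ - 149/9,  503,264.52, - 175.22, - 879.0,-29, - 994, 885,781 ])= [-994, - 879.0,-175.22, - 29, - 149/9,264.52, 503, 781,  885]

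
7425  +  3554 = 10979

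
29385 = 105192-75807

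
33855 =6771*5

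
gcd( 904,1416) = 8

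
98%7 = 0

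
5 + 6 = 11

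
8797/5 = 1759+2/5  =  1759.40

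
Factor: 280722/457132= 183/298 = 2^( - 1 )  *  3^1*61^1*149^( - 1) 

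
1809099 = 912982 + 896117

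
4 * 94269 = 377076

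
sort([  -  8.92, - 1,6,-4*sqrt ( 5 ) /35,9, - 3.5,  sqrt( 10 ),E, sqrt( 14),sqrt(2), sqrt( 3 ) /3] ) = [-8.92, - 3.5,  -  1 , - 4*sqrt(5 ) /35,sqrt(3)/3,sqrt(2) , E, sqrt( 10 ),sqrt(14 ),6, 9]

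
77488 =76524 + 964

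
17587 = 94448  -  76861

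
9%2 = 1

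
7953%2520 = 393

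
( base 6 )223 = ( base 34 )2j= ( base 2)1010111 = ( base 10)87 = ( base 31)2P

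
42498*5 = 212490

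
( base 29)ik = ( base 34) fw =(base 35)FH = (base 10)542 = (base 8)1036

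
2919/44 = 2919/44  =  66.34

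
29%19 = 10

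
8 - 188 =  - 180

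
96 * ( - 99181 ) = - 9521376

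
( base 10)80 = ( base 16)50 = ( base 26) 32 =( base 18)48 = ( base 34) 2c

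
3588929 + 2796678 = 6385607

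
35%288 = 35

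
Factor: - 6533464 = -2^3*  7^3*2381^1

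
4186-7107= -2921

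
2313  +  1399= 3712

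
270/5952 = 45/992 = 0.05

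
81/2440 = 81/2440 = 0.03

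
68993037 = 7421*9297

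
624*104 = 64896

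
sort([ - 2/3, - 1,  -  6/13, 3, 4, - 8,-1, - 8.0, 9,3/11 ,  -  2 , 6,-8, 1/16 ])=[-8, - 8.0,-8, - 2, - 1 ,-1, - 2/3, - 6/13,1/16,3/11, 3, 4, 6,9]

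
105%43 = 19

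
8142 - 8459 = -317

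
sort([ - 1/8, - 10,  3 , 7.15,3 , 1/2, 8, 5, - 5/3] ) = [ - 10, - 5/3,- 1/8, 1/2,3,3, 5,7.15,8]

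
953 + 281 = 1234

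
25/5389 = 25/5389=0.00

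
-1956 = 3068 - 5024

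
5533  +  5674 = 11207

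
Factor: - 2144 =-2^5*67^1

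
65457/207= 7273/23 = 316.22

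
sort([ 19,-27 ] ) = [ - 27,19] 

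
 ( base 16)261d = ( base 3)111101101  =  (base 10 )9757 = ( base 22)k3b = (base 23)IA5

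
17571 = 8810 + 8761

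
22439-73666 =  - 51227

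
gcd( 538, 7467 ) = 1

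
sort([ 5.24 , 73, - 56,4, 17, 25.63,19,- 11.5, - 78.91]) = [- 78.91,-56,- 11.5,4,5.24,17,19,25.63,73] 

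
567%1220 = 567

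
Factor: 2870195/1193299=5^1*17^1*33767^1 *1193299^ ( - 1)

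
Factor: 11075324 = 2^2* 13^1 * 212987^1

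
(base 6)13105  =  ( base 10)1985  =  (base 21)4ab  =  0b11111000001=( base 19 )599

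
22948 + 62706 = 85654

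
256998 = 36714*7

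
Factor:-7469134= - 2^1 * 41^1*79^1 * 1153^1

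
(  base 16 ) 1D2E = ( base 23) e2i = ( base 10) 7470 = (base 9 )11220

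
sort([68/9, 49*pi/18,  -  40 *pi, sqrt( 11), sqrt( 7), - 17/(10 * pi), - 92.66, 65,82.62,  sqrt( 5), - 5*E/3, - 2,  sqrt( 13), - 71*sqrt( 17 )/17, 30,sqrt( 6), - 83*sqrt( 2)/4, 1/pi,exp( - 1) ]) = [ - 40 *pi, - 92.66,-83*sqrt( 2 )/4, - 71 * sqrt ( 17)/17,-5*E/3, - 2 , - 17/(10*pi), 1/pi, exp( - 1),sqrt( 5 ), sqrt (6), sqrt( 7),sqrt( 11),sqrt (13 ), 68/9 , 49 * pi/18,  30, 65, 82.62 ] 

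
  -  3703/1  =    -  3703 = -  3703.00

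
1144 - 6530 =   -  5386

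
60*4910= 294600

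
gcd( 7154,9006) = 2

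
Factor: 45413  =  45413^1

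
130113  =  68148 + 61965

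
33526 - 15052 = 18474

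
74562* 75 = 5592150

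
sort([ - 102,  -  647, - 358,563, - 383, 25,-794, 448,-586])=[ - 794,-647,  -  586, - 383,  -  358, - 102,  25,448,563]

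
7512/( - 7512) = -1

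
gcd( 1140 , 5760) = 60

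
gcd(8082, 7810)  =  2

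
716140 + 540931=1257071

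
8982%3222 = 2538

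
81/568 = 81/568 = 0.14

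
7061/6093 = 1 +968/6093 = 1.16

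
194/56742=97/28371 = 0.00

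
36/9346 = 18/4673 = 0.00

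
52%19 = 14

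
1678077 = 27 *62151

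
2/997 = 2/997 =0.00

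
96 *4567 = 438432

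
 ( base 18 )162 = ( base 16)1B2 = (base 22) jg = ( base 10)434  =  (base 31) E0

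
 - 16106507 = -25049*643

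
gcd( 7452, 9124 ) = 4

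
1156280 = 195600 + 960680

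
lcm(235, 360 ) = 16920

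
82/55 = 82/55 = 1.49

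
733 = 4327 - 3594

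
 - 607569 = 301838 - 909407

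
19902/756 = 3317/126  =  26.33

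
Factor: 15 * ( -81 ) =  - 3^5* 5^1= -1215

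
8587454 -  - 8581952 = 17169406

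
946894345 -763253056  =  183641289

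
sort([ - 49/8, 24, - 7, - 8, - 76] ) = [ - 76, - 8, - 7, - 49/8 , 24]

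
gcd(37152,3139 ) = 43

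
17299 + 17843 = 35142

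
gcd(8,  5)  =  1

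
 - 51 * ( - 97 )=4947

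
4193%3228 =965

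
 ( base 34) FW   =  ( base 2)1000011110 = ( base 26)km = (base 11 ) 453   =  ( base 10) 542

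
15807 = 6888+8919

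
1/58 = 1/58 = 0.02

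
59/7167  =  59/7167=0.01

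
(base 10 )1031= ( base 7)3002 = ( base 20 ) 2BB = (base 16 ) 407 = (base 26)1dh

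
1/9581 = 1/9581  =  0.00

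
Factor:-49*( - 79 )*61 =236131= 7^2*61^1*79^1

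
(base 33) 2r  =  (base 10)93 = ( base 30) 33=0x5d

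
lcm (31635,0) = 0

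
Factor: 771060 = 2^2 * 3^1 * 5^1*71^1*181^1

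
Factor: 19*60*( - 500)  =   - 570000=- 2^4*3^1*5^4*19^1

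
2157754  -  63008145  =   - 60850391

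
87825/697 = 87825/697 = 126.00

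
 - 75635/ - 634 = 75635/634 = 119.30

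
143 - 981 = - 838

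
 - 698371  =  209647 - 908018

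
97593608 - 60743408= 36850200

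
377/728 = 29/56 = 0.52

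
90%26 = 12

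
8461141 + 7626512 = 16087653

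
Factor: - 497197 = -497197^1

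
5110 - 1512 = 3598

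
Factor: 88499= 88499^1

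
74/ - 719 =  - 74/719 = -0.10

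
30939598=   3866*8003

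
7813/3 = 7813/3 = 2604.33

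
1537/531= 1537/531 = 2.89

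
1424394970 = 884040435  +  540354535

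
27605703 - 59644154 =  - 32038451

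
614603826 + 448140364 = 1062744190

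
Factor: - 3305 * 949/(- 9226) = 2^( - 1)* 5^1 * 7^ ( -1 )*13^1*73^1 * 659^( - 1 )*661^1= 3136445/9226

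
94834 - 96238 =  - 1404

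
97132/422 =48566/211 =230.17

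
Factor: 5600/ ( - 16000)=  - 2^ (-2 ) * 5^( - 1)*7^1 = -7/20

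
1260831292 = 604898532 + 655932760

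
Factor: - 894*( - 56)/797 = 2^4*3^1*7^1 *149^1 * 797^(-1 ) = 50064/797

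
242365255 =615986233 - 373620978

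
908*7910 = 7182280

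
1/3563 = 1/3563 = 0.00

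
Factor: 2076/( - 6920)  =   - 2^( - 1)*3^1*5^( - 1) =- 3/10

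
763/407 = 1  +  356/407 = 1.87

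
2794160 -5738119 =  -  2943959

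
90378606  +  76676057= 167054663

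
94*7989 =750966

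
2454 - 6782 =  - 4328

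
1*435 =435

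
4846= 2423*2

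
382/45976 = 191/22988 = 0.01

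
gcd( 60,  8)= 4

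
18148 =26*698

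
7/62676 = 7/62676= 0.00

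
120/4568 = 15/571 = 0.03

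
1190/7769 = 70/457= 0.15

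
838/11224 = 419/5612 = 0.07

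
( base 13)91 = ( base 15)7D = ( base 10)118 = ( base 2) 1110110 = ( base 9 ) 141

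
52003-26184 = 25819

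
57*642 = 36594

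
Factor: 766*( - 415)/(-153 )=317890/153 = 2^1*3^ (-2 )* 5^1*17^(-1)*83^1*383^1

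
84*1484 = 124656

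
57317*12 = 687804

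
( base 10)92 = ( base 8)134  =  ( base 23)40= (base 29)35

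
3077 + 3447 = 6524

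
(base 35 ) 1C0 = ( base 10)1645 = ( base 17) 5BD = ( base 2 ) 11001101101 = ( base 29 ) 1RL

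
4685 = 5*937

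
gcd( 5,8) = 1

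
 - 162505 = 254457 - 416962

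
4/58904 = 1/14726 = 0.00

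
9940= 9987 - 47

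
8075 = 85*95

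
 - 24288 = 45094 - 69382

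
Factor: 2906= 2^1*1453^1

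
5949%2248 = 1453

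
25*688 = 17200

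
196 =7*28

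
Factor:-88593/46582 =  - 2^( - 1)*3^1*23291^( - 1)*29531^1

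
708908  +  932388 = 1641296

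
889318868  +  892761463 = 1782080331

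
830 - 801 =29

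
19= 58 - 39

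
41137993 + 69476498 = 110614491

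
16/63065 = 16/63065 = 0.00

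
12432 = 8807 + 3625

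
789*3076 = 2426964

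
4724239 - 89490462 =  - 84766223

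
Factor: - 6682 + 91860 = 2^1 * 42589^1 = 85178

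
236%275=236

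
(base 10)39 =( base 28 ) 1B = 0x27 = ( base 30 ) 19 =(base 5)124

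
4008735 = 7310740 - 3302005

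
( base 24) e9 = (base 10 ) 345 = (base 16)159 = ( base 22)ff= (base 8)531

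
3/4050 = 1/1350 = 0.00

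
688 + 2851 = 3539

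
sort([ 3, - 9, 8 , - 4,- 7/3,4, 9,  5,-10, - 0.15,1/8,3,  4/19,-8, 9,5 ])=[-10, - 9, - 8, - 4,- 7/3, - 0.15,1/8,  4/19, 3,  3,4, 5,  5 , 8, 9,9 ]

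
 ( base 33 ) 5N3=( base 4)1200333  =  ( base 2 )1100000111111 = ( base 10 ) 6207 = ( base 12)3713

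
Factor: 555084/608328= 907/994 = 2^( - 1 )  *7^( - 1 )* 71^( - 1) * 907^1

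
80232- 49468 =30764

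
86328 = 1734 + 84594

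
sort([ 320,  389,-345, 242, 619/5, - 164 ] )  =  [ - 345, - 164, 619/5,242,320,389 ]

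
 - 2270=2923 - 5193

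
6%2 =0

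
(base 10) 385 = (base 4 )12001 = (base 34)BB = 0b110000001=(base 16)181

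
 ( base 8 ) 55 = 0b101101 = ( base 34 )1B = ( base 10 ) 45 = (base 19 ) 27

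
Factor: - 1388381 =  - 1388381^1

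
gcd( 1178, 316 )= 2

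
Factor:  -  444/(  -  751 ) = 2^2*3^1*  37^1*751^(-1)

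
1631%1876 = 1631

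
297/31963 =297/31963  =  0.01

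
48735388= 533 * 91436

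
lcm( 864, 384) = 3456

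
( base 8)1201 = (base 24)12h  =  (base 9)782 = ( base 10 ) 641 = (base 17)23c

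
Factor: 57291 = 3^1*13^2 * 113^1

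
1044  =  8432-7388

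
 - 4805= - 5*961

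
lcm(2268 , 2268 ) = 2268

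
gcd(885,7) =1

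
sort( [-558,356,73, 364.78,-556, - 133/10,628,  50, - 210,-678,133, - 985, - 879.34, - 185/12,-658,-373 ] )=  [ - 985,-879.34,-678, - 658,-558,-556,-373,-210, - 185/12, - 133/10,50,73,133,356,364.78, 628]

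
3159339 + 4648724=7808063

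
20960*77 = 1613920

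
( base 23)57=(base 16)7a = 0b1111010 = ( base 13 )95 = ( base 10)122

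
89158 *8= 713264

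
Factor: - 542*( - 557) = 301894 = 2^1*271^1*557^1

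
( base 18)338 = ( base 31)12b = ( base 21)275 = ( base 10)1034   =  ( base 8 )2012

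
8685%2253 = 1926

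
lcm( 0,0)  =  0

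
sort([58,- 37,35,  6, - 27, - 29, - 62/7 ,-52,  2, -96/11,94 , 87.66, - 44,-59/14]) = [-52,-44,  -  37, - 29, - 27, -62/7, - 96/11, - 59/14, 2,6,35,58,  87.66,94]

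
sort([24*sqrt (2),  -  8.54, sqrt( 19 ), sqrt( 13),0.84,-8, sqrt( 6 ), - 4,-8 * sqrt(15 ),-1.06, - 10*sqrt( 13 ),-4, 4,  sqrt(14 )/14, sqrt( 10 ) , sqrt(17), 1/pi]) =[ - 10*sqrt(13 ), - 8*sqrt(15),- 8.54, - 8,-4, - 4, - 1.06,  sqrt(14)/14, 1/pi, 0.84, sqrt(6 ), sqrt( 10 ),sqrt(13), 4, sqrt( 17), sqrt( 19 ), 24*sqrt ( 2) ]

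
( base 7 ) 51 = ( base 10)36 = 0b100100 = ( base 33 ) 13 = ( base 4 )210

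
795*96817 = 76969515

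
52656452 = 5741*9172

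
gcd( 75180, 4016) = 4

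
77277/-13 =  - 5945 + 8/13 = - 5944.38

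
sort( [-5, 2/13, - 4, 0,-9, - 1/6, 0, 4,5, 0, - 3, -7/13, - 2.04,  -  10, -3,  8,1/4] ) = [ - 10, - 9, -5,-4 ,  -  3, - 3, - 2.04, - 7/13, - 1/6, 0,0,  0,  2/13, 1/4, 4, 5, 8]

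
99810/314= 49905/157= 317.87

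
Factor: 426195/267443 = 945/593 = 3^3*5^1*7^1*593^( - 1) 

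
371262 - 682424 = -311162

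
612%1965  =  612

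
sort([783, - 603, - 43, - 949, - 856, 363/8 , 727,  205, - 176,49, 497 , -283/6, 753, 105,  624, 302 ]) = [ - 949, - 856, - 603, - 176, - 283/6,-43, 363/8, 49, 105, 205, 302, 497, 624,  727, 753,783]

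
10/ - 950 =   -  1/95 = - 0.01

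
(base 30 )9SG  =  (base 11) 6802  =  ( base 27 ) C7J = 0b10001011111100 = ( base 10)8956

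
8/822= 4/411= 0.01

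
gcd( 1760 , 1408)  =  352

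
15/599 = 15/599 = 0.03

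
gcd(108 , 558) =18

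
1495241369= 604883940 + 890357429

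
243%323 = 243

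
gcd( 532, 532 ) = 532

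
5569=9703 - 4134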